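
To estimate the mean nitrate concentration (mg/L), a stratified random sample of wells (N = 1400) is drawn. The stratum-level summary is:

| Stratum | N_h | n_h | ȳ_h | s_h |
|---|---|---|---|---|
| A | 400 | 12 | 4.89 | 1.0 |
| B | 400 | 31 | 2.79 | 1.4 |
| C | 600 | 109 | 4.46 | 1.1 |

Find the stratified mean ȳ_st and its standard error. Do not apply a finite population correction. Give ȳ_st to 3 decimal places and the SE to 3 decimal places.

ȳ_st = Σ W_h ȳ_h = (400·4.89 + 400·2.79 + 600·4.46)/1400 = 4.10571
V̂(ȳ_st) = Σ W_h² s_h²/n_h, with W_h = N_h/N and N = 1400:
  stratum A: (400/1400)²·1.0²/12 = 0.00680272
  stratum B: (400/1400)²·1.4²/31 = 0.00516129
  stratum C: (600/1400)²·1.1²/109 = 0.00203894
V̂(ȳ_st) = 0.014003
SE(ȳ_st) = √0.014003 = 0.118334

ȳ_st ≈ 4.106, SE ≈ 0.118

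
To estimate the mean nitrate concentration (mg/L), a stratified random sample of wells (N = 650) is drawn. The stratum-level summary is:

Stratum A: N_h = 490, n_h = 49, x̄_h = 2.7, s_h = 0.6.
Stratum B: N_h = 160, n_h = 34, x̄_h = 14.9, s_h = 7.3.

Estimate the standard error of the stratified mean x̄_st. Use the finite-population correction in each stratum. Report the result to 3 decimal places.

SE(x̄_st) ≈ 0.280

V̂(x̄_st) = Σ W_h² (1 − n_h/N_h) s_h²/n_h, with W_h = N_h/N and N = 650:
  stratum A: (490/650)²·(1 − 49/490)·0.6²/49 = 0.00375763
  stratum B: (160/650)²·(1 − 34/160)·7.3²/34 = 0.0747878
V̂(x̄_st) = 0.0785454
SE(x̄_st) = √0.0785454 = 0.28026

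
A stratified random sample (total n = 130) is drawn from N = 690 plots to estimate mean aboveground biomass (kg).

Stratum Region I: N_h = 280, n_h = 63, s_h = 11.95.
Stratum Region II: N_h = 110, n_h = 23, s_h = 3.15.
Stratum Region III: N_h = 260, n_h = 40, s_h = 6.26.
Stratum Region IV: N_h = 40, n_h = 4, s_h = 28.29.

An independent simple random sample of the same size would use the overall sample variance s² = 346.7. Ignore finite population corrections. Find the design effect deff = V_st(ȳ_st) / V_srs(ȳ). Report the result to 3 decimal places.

deff ≈ 0.448

V̂(ȳ_st) = Σ W_h² s_h²/n_h, with W_h = N_h/N and N = 690:
  stratum Region I: (280/690)²·11.95²/63 = 0.373261
  stratum Region II: (110/690)²·3.15²/23 = 0.0109643
  stratum Region III: (260/690)²·6.26²/40 = 0.139103
  stratum Region IV: (40/690)²·28.29²/4 = 0.6724
V_st = 1.19573
V_srs = s²/n = 346.7/130 = 2.66692
deff = V_st / V_srs = 1.19573/2.66692 = 0.4484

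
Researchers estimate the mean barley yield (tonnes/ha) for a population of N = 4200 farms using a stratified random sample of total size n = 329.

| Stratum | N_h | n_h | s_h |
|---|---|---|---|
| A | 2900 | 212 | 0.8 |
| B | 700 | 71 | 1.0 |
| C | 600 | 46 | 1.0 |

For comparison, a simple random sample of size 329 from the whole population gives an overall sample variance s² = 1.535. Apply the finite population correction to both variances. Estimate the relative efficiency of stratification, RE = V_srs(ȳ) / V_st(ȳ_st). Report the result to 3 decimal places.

RE ≈ 2.052

V̂(ȳ_st) = Σ W_h² (1 − n_h/N_h) s_h²/n_h, with W_h = N_h/N and N = 4200:
  stratum A: (2900/4200)²·(1 − 212/2900)·0.8²/212 = 0.00133405
  stratum B: (700/4200)²·(1 − 71/700)·1.0²/71 = 0.000351554
  stratum C: (600/4200)²·(1 − 46/600)·1.0²/46 = 0.000409642
V_st = 0.00209525
V_srs = (1 − 329/4200)·1.535/329 = 0.00430018
Relative efficiency = V_srs / V_st = 0.00430018/0.00209525 = 2.0523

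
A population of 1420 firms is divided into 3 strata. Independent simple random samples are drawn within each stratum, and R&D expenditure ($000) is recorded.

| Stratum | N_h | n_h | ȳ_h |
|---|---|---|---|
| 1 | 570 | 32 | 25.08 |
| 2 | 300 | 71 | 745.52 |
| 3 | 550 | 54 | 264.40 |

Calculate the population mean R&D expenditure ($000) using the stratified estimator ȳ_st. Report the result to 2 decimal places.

N = Σ N_h = 1420. Stratum weights W_h = N_h/N.
ȳ_st = (570·25.08 + 300·745.52 + 550·264.40) / 1420 = 269.9800

ȳ_st ≈ 269.98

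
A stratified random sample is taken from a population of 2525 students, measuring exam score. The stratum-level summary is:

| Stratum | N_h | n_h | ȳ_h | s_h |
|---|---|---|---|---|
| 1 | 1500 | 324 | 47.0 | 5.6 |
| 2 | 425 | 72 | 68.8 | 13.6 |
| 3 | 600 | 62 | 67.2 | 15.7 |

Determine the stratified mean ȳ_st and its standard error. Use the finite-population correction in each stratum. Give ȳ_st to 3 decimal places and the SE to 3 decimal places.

ȳ_st = Σ W_h ȳ_h = (1500·47.0 + 425·68.8 + 600·67.2)/2525 = 55.46931
V̂(ȳ_st) = Σ W_h² (1 − n_h/N_h) s_h²/n_h, with W_h = N_h/N and N = 2525:
  stratum 1: (1500/2525)²·(1 − 324/1500)·5.6²/324 = 0.0267798
  stratum 2: (425/2525)²·(1 − 72/425)·13.6²/72 = 0.0604486
  stratum 3: (600/2525)²·(1 − 62/600)·15.7²/62 = 0.201288
V̂(ȳ_st) = 0.288517
SE(ȳ_st) = √0.288517 = 0.537137

ȳ_st ≈ 55.469, SE ≈ 0.537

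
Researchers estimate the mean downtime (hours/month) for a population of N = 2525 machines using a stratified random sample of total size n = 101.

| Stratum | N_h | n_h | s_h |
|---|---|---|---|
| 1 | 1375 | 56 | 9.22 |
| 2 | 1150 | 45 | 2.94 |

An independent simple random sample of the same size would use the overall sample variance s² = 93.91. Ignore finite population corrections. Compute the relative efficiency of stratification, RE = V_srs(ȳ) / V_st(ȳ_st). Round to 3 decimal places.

RE ≈ 1.898

V̂(ȳ_st) = Σ W_h² s_h²/n_h, with W_h = N_h/N and N = 2525:
  stratum 1: (1375/2525)²·9.22²/56 = 0.450149
  stratum 2: (1150/2525)²·2.94²/45 = 0.0398433
V_st = 0.489992
V_srs = s²/n = 93.91/101 = 0.929802
Relative efficiency = V_srs / V_st = 0.929802/0.489992 = 1.8976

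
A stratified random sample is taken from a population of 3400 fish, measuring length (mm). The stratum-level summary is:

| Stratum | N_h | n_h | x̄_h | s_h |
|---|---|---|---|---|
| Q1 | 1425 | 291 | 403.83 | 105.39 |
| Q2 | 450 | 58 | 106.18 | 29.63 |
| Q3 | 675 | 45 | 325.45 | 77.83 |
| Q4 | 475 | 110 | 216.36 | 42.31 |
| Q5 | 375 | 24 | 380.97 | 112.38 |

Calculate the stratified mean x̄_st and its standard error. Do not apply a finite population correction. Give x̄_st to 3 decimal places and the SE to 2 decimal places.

x̄_st = Σ W_h x̄_h = (1425·403.83 + 450·106.18 + 675·325.45 + 475·216.36 + 375·380.97)/3400 = 320.16243
V̂(x̄_st) = Σ W_h² s_h²/n_h, with W_h = N_h/N and N = 3400:
  stratum Q1: (1425/3400)²·105.39²/291 = 6.70467
  stratum Q2: (450/3400)²·29.63²/58 = 0.265157
  stratum Q3: (675/3400)²·77.83²/45 = 5.30556
  stratum Q4: (475/3400)²·42.31²/110 = 0.317631
  stratum Q5: (375/3400)²·112.38²/24 = 6.40135
V̂(x̄_st) = 18.9944
SE(x̄_st) = √18.9944 = 4.35825

x̄_st ≈ 320.162, SE ≈ 4.36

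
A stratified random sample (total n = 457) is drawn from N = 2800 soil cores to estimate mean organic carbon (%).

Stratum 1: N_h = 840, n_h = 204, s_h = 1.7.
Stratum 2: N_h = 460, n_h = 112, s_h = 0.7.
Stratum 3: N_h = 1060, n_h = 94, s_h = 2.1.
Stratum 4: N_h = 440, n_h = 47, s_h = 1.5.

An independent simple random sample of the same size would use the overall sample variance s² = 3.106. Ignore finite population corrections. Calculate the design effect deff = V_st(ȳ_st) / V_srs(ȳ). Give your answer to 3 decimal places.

deff ≈ 1.368

V̂(ȳ_st) = Σ W_h² s_h²/n_h, with W_h = N_h/N and N = 2800:
  stratum 1: (840/2800)²·1.7²/204 = 0.001275
  stratum 2: (460/2800)²·0.7²/112 = 0.00011808
  stratum 3: (1060/2800)²·2.1²/94 = 0.00672367
  stratum 4: (440/2800)²·1.5²/47 = 0.00118215
V_st = 0.0092989
V_srs = s²/n = 3.106/457 = 0.0067965
deff = V_st / V_srs = 0.0092989/0.0067965 = 1.3682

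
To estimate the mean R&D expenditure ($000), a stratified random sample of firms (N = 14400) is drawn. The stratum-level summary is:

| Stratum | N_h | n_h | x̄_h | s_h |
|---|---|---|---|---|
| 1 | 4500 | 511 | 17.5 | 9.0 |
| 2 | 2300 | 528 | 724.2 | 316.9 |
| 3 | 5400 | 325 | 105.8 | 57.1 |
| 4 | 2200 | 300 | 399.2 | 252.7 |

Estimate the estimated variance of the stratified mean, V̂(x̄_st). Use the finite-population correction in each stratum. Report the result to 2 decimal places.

V̂(x̄_st) = Σ W_h² (1 − n_h/N_h) s_h²/n_h, with W_h = N_h/N and N = 14400:
  stratum 1: (4500/14400)²·(1 − 511/4500)·9.0²/511 = 0.0137219
  stratum 2: (2300/14400)²·(1 − 528/2300)·316.9²/528 = 3.73833
  stratum 3: (5400/14400)²·(1 − 325/5400)·57.1²/325 = 1.32585
  stratum 4: (2200/14400)²·(1 − 300/2200)·252.7²/300 = 4.29082
V̂(x̄_st) = 9.36872

V̂(x̄_st) ≈ 9.37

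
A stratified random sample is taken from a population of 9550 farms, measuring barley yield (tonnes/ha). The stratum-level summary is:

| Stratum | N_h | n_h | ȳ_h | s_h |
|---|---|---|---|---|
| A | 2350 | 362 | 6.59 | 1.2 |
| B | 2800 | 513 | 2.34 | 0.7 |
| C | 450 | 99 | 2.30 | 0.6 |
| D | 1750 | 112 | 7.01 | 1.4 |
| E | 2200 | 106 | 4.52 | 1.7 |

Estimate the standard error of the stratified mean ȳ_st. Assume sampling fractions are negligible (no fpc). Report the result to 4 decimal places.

SE(ȳ_st) ≈ 0.0486

V̂(ȳ_st) = Σ W_h² s_h²/n_h, with W_h = N_h/N and N = 9550:
  stratum A: (2350/9550)²·1.2²/362 = 0.00024087
  stratum B: (2800/9550)²·0.7²/513 = 8.21085e-05
  stratum C: (450/9550)²·0.6²/99 = 8.07394e-06
  stratum D: (1750/9550)²·1.4²/112 = 0.000587635
  stratum E: (2200/9550)²·1.7²/106 = 0.00144687
V̂(ȳ_st) = 0.00236556
SE(ȳ_st) = √0.00236556 = 0.048637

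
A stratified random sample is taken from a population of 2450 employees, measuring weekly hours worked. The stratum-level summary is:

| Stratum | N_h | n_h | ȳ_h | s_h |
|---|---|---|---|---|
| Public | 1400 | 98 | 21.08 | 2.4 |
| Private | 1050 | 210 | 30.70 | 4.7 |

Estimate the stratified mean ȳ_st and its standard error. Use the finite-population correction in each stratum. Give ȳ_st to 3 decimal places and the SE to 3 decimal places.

ȳ_st = Σ W_h ȳ_h = (1400·21.08 + 1050·30.70)/2450 = 25.20286
V̂(ȳ_st) = Σ W_h² (1 − n_h/N_h) s_h²/n_h, with W_h = N_h/N and N = 2450:
  stratum Public: (1400/2450)²·(1 − 98/1400)·2.4²/98 = 0.0178486
  stratum Private: (1050/2450)²·(1 − 210/1050)·4.7²/210 = 0.0154566
V̂(ȳ_st) = 0.0333051
SE(ȳ_st) = √0.0333051 = 0.182497

ȳ_st ≈ 25.203, SE ≈ 0.182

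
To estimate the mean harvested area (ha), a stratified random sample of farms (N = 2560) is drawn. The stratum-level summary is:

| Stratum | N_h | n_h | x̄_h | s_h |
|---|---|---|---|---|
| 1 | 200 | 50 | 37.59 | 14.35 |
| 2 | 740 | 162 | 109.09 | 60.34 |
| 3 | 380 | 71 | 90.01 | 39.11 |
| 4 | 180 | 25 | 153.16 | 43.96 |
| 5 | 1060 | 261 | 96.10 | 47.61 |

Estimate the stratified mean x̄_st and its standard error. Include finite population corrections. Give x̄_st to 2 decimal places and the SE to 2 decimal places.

x̄_st = Σ W_h x̄_h = (200·37.59 + 740·109.09 + 380·90.01 + 180·153.16 + 1060·96.10)/2560 = 98.39187
V̂(x̄_st) = Σ W_h² (1 − n_h/N_h) s_h²/n_h, with W_h = N_h/N and N = 2560:
  stratum 1: (200/2560)²·(1 − 50/200)·14.35²/50 = 0.0188528
  stratum 2: (740/2560)²·(1 − 162/740)·60.34²/162 = 1.46681
  stratum 3: (380/2560)²·(1 − 71/380)·39.11²/71 = 0.385993
  stratum 4: (180/2560)²·(1 − 25/180)·43.96²/25 = 0.329079
  stratum 5: (1060/2560)²·(1 − 261/1060)·47.61²/261 = 1.12235
V̂(x̄_st) = 3.32309
SE(x̄_st) = √3.32309 = 1.82293

x̄_st ≈ 98.39, SE ≈ 1.82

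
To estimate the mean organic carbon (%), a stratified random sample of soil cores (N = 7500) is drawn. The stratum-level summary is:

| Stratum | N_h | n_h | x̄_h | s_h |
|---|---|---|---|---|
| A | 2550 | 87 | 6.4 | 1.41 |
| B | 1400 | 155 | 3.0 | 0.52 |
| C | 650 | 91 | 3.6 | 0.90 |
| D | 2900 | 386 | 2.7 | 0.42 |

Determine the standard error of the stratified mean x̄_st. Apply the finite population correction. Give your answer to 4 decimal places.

V̂(x̄_st) = Σ W_h² (1 − n_h/N_h) s_h²/n_h, with W_h = N_h/N and N = 7500:
  stratum A: (2550/7500)²·(1 − 87/2550)·1.41²/87 = 0.00255153
  stratum B: (1400/7500)²·(1 − 155/1400)·0.52²/155 = 5.40567e-05
  stratum C: (650/7500)²·(1 − 91/650)·0.90²/91 = 5.74971e-05
  stratum D: (2900/7500)²·(1 − 386/2900)·0.42²/386 = 5.92314e-05
V̂(x̄_st) = 0.00272232
SE(x̄_st) = √0.00272232 = 0.0521758

SE(x̄_st) ≈ 0.0522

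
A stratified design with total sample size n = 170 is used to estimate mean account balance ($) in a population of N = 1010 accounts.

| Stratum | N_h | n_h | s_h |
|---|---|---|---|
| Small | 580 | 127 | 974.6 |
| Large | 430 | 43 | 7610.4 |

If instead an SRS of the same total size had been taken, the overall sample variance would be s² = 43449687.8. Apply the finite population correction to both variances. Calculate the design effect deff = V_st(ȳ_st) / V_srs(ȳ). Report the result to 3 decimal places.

deff ≈ 1.043

V̂(ȳ_st) = Σ W_h² (1 − n_h/N_h) s_h²/n_h, with W_h = N_h/N and N = 1010:
  stratum Small: (580/1010)²·(1 − 127/580)·974.6²/127 = 1926.34
  stratum Large: (430/1010)²·(1 − 43/430)·7610.4²/43 = 219727
V_st = 221653
V_srs = (1 − 170/1010)·43449687.8/170 = 212567
deff = V_st / V_srs = 221653/212567 = 1.0427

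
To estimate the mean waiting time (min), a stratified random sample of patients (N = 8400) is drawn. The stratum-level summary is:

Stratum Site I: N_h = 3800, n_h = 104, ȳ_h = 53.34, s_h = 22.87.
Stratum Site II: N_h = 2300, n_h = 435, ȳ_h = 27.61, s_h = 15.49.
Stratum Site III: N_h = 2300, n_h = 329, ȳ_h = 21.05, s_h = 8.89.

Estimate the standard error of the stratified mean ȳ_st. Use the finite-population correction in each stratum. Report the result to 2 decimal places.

SE(ȳ_st) ≈ 1.02

V̂(ȳ_st) = Σ W_h² (1 − n_h/N_h) s_h²/n_h, with W_h = N_h/N and N = 8400:
  stratum Site I: (3800/8400)²·(1 − 104/3800)·22.87²/104 = 1.00105
  stratum Site II: (2300/8400)²·(1 − 435/2300)·15.49²/435 = 0.0335322
  stratum Site III: (2300/8400)²·(1 − 329/2300)·8.89²/329 = 0.0154335
V̂(ȳ_st) = 1.05002
SE(ȳ_st) = √1.05002 = 1.0247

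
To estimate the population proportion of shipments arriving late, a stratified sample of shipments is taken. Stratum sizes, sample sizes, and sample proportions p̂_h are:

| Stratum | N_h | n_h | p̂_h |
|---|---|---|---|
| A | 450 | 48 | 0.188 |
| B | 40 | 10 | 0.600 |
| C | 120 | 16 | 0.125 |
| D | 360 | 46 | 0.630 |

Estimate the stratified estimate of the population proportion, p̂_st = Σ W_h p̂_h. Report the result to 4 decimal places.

N = 970; stratum weights W_h = N_h/N.
p̂_st = Σ W_h p̂_h = (450·0.188 + 40·0.600 + 120·0.125 + 360·0.630)/970 = 0.36124

p̂_st ≈ 0.3612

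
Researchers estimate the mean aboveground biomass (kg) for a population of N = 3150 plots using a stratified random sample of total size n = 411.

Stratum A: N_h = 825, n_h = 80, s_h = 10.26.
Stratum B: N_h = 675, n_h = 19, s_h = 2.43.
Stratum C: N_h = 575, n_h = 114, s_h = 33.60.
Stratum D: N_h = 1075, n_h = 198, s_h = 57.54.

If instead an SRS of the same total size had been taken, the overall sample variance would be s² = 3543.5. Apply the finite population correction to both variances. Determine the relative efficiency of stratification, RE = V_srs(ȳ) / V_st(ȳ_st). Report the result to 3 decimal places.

RE ≈ 3.847

V̂(ȳ_st) = Σ W_h² (1 − n_h/N_h) s_h²/n_h, with W_h = N_h/N and N = 3150:
  stratum A: (825/3150)²·(1 − 80/825)·10.26²/80 = 0.0815068
  stratum B: (675/3150)²·(1 − 19/675)·2.43²/19 = 0.013869
  stratum C: (575/3150)²·(1 − 114/575)·33.60²/114 = 0.264558
  stratum D: (1075/3150)²·(1 − 198/1075)·57.54²/198 = 1.58877
V_st = 1.94871
V_srs = (1 − 411/3150)·3543.5/411 = 7.49673
Relative efficiency = V_srs / V_st = 7.49673/1.94871 = 3.8470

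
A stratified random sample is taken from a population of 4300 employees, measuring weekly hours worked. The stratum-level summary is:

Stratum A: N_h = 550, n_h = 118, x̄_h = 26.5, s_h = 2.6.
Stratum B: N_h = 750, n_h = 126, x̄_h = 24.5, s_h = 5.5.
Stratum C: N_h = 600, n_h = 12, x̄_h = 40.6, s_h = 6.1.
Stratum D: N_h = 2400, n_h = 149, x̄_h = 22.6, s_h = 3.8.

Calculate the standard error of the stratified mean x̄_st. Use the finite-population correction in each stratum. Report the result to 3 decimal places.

V̂(x̄_st) = Σ W_h² (1 − n_h/N_h) s_h²/n_h, with W_h = N_h/N and N = 4300:
  stratum A: (550/4300)²·(1 − 118/550)·2.6²/118 = 0.000736163
  stratum B: (750/4300)²·(1 − 126/750)·5.5²/126 = 0.00607664
  stratum C: (600/4300)²·(1 − 12/600)·6.1²/12 = 0.0591657
  stratum D: (2400/4300)²·(1 − 149/2400)·3.8²/149 = 0.0283159
V̂(x̄_st) = 0.0942944
SE(x̄_st) = √0.0942944 = 0.307074

SE(x̄_st) ≈ 0.307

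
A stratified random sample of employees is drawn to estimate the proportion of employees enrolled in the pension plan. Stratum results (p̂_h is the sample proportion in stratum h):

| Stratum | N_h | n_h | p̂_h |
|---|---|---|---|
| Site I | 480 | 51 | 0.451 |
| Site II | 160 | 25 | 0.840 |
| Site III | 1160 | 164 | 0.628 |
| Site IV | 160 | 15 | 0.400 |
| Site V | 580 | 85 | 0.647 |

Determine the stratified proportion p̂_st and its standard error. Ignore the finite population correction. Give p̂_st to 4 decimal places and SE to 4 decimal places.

p̂_st ≈ 0.5979, SE ≈ 0.0266

N = 2540; stratum weights W_h = N_h/N.
p̂_st = Σ W_h p̂_h = (480·0.451 + 160·0.840 + 1160·0.628 + 160·0.400 + 580·0.647)/2540 = 0.59788
V̂(p̂_st) = Σ W_h² p̂_h(1−p̂_h)/(n_h−1):
  stratum Site I: (480/2540)²·0.451·0.549/50 = 0.000176845
  stratum Site II: (160/2540)²·0.840·0.160/24 = 2.22208e-05
  stratum Site III: (1160/2540)²·0.628·0.372/163 = 0.000298926
  stratum Site IV: (160/2540)²·0.400·0.600/14 = 6.8023e-05
  stratum Site V: (580/2540)²·0.647·0.353/84 = 0.000141771
V̂(p̂_st) = 0.000707786; SE = √V̂ = 0.0266043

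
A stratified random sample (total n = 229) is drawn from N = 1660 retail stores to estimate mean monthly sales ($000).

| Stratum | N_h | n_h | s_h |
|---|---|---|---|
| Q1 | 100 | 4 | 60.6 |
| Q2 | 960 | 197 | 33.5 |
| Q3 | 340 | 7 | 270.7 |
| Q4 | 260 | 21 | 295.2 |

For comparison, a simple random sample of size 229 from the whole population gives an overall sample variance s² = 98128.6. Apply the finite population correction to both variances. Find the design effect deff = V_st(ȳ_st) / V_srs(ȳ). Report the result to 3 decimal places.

deff ≈ 1.430

V̂(ȳ_st) = Σ W_h² (1 − n_h/N_h) s_h²/n_h, with W_h = N_h/N and N = 1660:
  stratum Q1: (100/1660)²·(1 − 4/100)·60.6²/4 = 3.19846
  stratum Q2: (960/1660)²·(1 − 197/960)·33.5²/197 = 1.51427
  stratum Q3: (340/1660)²·(1 − 7/340)·270.7²/7 = 430.116
  stratum Q4: (260/1660)²·(1 − 21/260)·295.2²/21 = 93.5769
V_st = 528.405
V_srs = (1 − 229/1660)·98128.6/229 = 369.396
deff = V_st / V_srs = 528.405/369.396 = 1.4305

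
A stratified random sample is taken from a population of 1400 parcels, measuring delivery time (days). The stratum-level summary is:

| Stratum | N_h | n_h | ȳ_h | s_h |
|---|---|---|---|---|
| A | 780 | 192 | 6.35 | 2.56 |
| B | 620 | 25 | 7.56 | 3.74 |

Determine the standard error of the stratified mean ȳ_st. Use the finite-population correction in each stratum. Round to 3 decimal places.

SE(ȳ_st) ≈ 0.337

V̂(ȳ_st) = Σ W_h² (1 − n_h/N_h) s_h²/n_h, with W_h = N_h/N and N = 1400:
  stratum A: (780/1400)²·(1 − 192/780)·2.56²/192 = 0.0079872
  stratum B: (620/1400)²·(1 − 25/620)·3.74²/25 = 0.105307
V̂(ȳ_st) = 0.113294
SE(ȳ_st) = √0.113294 = 0.336592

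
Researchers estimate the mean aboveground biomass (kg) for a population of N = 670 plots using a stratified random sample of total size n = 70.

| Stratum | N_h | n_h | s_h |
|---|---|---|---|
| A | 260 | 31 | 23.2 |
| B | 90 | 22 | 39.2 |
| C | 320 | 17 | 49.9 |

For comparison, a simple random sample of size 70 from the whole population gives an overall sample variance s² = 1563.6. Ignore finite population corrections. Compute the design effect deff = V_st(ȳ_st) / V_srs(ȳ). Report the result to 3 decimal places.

deff ≈ 1.669

V̂(ȳ_st) = Σ W_h² s_h²/n_h, with W_h = N_h/N and N = 670:
  stratum A: (260/670)²·23.2²/31 = 2.61464
  stratum B: (90/670)²·39.2²/22 = 1.26033
  stratum C: (320/670)²·49.9²/17 = 33.412
V_st = 37.287
V_srs = s²/n = 1563.6/70 = 22.3371
deff = V_st / V_srs = 37.287/22.3371 = 1.6693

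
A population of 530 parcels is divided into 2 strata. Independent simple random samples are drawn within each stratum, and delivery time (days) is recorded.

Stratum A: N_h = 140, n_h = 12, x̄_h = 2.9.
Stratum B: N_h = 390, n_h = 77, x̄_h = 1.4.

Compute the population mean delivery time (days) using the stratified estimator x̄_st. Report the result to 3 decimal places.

N = Σ N_h = 530. Stratum weights W_h = N_h/N.
x̄_st = (140·2.9 + 390·1.4) / 530 = 1.79623

x̄_st ≈ 1.796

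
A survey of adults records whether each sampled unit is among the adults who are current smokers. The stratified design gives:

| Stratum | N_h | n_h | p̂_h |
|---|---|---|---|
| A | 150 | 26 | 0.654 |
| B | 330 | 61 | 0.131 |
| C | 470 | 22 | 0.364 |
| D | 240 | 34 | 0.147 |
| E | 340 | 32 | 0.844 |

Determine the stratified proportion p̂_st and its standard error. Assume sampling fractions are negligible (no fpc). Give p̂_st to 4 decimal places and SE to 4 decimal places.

p̂_st ≈ 0.4148, SE ≈ 0.0390

N = 1530; stratum weights W_h = N_h/N.
p̂_st = Σ W_h p̂_h = (150·0.654 + 330·0.131 + 470·0.364 + 240·0.147 + 340·0.844)/1530 = 0.41480
V̂(p̂_st) = Σ W_h² p̂_h(1−p̂_h)/(n_h−1):
  stratum A: (150/1530)²·0.654·0.346/25 = 8.69988e-05
  stratum B: (330/1530)²·0.131·0.869/60 = 8.82643e-05
  stratum C: (470/1530)²·0.364·0.636/21 = 0.00104028
  stratum D: (240/1530)²·0.147·0.853/33 = 9.34958e-05
  stratum E: (340/1530)²·0.844·0.156/31 = 0.00020974
V̂(p̂_st) = 0.00151878; SE = √V̂ = 0.0389716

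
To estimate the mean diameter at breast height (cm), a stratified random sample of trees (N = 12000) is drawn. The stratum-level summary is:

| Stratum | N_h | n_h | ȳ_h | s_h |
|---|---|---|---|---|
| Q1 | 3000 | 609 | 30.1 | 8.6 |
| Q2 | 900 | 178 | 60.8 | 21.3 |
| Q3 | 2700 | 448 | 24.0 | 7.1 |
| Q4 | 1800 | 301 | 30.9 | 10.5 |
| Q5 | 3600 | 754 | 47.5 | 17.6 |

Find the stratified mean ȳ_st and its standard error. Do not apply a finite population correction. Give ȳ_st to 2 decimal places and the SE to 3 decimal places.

ȳ_st = Σ W_h ȳ_h = (3000·30.1 + 900·60.8 + 2700·24.0 + 1800·30.9 + 3600·47.5)/12000 = 36.37000
V̂(ȳ_st) = Σ W_h² s_h²/n_h, with W_h = N_h/N and N = 12000:
  stratum Q1: (3000/12000)²·8.6²/609 = 0.00759031
  stratum Q2: (900/12000)²·21.3²/178 = 0.0143371
  stratum Q3: (2700/12000)²·7.1²/448 = 0.00569644
  stratum Q4: (1800/12000)²·10.5²/301 = 0.00824128
  stratum Q5: (3600/12000)²·17.6²/754 = 0.036974
V̂(ȳ_st) = 0.0728392
SE(ȳ_st) = √0.0728392 = 0.269887

ȳ_st ≈ 36.37, SE ≈ 0.270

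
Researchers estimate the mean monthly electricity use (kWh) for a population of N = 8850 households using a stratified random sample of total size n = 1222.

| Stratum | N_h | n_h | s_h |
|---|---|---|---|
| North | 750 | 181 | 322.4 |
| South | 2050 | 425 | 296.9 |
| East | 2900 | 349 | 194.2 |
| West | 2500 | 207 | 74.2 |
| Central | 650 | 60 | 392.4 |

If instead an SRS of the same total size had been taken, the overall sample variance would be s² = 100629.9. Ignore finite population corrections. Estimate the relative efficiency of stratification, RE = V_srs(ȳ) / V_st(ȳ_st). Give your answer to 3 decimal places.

RE ≈ 1.923

V̂(ȳ_st) = Σ W_h² s_h²/n_h, with W_h = N_h/N and N = 8850:
  stratum North: (750/8850)²·322.4²/181 = 4.12427
  stratum South: (2050/8850)²·296.9²/425 = 11.1289
  stratum East: (2900/8850)²·194.2²/349 = 11.6033
  stratum West: (2500/8850)²·74.2²/207 = 2.12242
  stratum Central: (650/8850)²·392.4²/60 = 13.8435
V_st = 42.8225
V_srs = s²/n = 100629.9/1222 = 82.3485
Relative efficiency = V_srs / V_st = 82.3485/42.8225 = 1.9230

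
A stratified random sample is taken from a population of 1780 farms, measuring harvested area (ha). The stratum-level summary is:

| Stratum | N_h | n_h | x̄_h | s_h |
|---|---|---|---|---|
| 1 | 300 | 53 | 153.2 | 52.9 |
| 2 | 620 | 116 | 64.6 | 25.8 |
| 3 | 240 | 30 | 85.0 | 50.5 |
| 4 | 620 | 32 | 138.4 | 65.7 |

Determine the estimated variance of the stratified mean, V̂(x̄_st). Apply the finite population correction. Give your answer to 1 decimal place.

V̂(x̄_st) ≈ 18.7

V̂(x̄_st) = Σ W_h² (1 − n_h/N_h) s_h²/n_h, with W_h = N_h/N and N = 1780:
  stratum 1: (300/1780)²·(1 − 53/300)·52.9²/53 = 1.23485
  stratum 2: (620/1780)²·(1 − 116/620)·25.8²/116 = 0.565931
  stratum 3: (240/1780)²·(1 − 30/240)·50.5²/30 = 1.35223
  stratum 4: (620/1780)²·(1 − 32/620)·65.7²/32 = 15.5206
V̂(x̄_st) = 18.6737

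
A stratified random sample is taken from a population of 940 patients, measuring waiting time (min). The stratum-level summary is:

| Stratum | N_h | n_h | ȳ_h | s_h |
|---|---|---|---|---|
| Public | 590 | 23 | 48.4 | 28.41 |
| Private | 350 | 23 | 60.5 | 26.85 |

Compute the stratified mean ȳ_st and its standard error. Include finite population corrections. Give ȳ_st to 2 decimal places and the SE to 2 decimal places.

ȳ_st ≈ 52.91, SE ≈ 4.16

ȳ_st = Σ W_h ȳ_h = (590·48.4 + 350·60.5)/940 = 52.90532
V̂(ȳ_st) = Σ W_h² (1 − n_h/N_h) s_h²/n_h, with W_h = N_h/N and N = 940:
  stratum Public: (590/940)²·(1 − 23/590)·28.41²/23 = 13.286
  stratum Private: (350/940)²·(1 − 23/350)·26.85²/23 = 4.05995
V̂(ȳ_st) = 17.3459
SE(ȳ_st) = √17.3459 = 4.16485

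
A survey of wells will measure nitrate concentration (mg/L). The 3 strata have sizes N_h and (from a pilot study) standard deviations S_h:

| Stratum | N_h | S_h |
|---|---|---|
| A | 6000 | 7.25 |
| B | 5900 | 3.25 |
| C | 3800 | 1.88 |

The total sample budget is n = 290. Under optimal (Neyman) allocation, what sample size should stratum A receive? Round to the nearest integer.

Neyman allocation: n_h = n · N_h S_h / Σ N_i S_i, with n = 290.
  stratum A: N_h·S_h = 6000·7.25 = 43500.00
  stratum B: N_h·S_h = 5900·3.25 = 19175.00
  stratum C: N_h·S_h = 3800·1.88 = 7144.00
Σ N_h S_h = 69819.00
n for stratum A = 290·43500.00/69819.00 = 180.681 → 181

181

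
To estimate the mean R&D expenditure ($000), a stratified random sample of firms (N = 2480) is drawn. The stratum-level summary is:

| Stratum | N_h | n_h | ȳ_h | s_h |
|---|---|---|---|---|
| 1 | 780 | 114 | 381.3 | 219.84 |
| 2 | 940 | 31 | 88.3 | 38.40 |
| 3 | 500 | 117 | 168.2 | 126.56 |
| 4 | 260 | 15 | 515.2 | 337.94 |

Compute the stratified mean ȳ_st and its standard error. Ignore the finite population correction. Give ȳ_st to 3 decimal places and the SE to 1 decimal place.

ȳ_st ≈ 241.318, SE ≈ 11.7

ȳ_st = Σ W_h ȳ_h = (780·381.3 + 940·88.3 + 500·168.2 + 260·515.2)/2480 = 241.31774
V̂(ȳ_st) = Σ W_h² s_h²/n_h, with W_h = N_h/N and N = 2480:
  stratum 1: (780/2480)²·219.84²/114 = 41.9367
  stratum 2: (940/2480)²·38.40²/31 = 6.83366
  stratum 3: (500/2480)²·126.56²/117 = 5.56473
  stratum 4: (260/2480)²·337.94²/15 = 83.6819
V̂(ȳ_st) = 138.017
SE(ȳ_st) = √138.017 = 11.7481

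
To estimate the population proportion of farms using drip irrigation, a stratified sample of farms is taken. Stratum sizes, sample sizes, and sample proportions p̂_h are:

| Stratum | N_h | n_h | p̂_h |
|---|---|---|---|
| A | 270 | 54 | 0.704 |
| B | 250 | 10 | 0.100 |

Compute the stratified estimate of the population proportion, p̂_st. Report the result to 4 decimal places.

p̂_st ≈ 0.4136

N = 520; stratum weights W_h = N_h/N.
p̂_st = Σ W_h p̂_h = (270·0.704 + 250·0.100)/520 = 0.41362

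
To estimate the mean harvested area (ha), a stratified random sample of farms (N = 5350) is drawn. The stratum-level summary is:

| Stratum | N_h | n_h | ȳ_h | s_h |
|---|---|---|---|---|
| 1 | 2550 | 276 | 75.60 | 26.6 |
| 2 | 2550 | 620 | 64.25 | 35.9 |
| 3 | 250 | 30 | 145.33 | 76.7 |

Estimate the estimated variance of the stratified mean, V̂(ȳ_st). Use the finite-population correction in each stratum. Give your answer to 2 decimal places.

V̂(ȳ_st) = Σ W_h² (1 − n_h/N_h) s_h²/n_h, with W_h = N_h/N and N = 5350:
  stratum 1: (2550/5350)²·(1 − 276/2550)·26.6²/276 = 0.51937
  stratum 2: (2550/5350)²·(1 − 620/2550)·35.9²/620 = 0.357427
  stratum 3: (250/5350)²·(1 − 30/250)·76.7²/30 = 0.376812
V̂(ȳ_st) = 1.25361

V̂(ȳ_st) ≈ 1.25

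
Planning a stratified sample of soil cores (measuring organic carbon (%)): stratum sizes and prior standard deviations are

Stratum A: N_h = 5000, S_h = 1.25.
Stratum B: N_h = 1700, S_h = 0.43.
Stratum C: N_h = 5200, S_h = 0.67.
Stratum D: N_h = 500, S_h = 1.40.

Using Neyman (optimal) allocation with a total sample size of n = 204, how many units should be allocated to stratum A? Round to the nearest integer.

Neyman allocation: n_h = n · N_h S_h / Σ N_i S_i, with n = 204.
  stratum A: N_h·S_h = 5000·1.25 = 6250.00
  stratum B: N_h·S_h = 1700·0.43 = 731.00
  stratum C: N_h·S_h = 5200·0.67 = 3484.00
  stratum D: N_h·S_h = 500·1.40 = 700.00
Σ N_h S_h = 11165.00
n for stratum A = 204·6250.00/11165.00 = 114.196 → 114

114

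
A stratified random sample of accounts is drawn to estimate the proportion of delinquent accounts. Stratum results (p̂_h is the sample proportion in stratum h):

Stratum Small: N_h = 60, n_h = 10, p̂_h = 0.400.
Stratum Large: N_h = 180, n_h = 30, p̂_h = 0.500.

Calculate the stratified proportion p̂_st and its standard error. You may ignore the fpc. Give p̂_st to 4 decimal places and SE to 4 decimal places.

p̂_st ≈ 0.4750, SE ≈ 0.0807

N = 240; stratum weights W_h = N_h/N.
p̂_st = Σ W_h p̂_h = (60·0.400 + 180·0.500)/240 = 0.47500
V̂(p̂_st) = Σ W_h² p̂_h(1−p̂_h)/(n_h−1):
  stratum Small: (60/240)²·0.400·0.600/9 = 0.00166667
  stratum Large: (180/240)²·0.500·0.500/29 = 0.00484914
V̂(p̂_st) = 0.0065158; SE = √V̂ = 0.0807205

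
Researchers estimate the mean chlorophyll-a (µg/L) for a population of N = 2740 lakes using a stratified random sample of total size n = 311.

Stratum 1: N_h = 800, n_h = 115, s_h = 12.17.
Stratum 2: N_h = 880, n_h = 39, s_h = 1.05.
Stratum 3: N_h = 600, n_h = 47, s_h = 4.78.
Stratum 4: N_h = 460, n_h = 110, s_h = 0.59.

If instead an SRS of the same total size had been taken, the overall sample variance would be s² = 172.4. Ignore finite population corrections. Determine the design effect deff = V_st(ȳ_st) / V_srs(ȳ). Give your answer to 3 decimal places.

V̂(ȳ_st) = Σ W_h² s_h²/n_h, with W_h = N_h/N and N = 2740:
  stratum 1: (800/2740)²·12.17²/115 = 0.10979
  stratum 2: (880/2740)²·1.05²/39 = 0.00291594
  stratum 3: (600/2740)²·4.78²/47 = 0.0233109
  stratum 4: (460/2740)²·0.59²/110 = 8.9192e-05
V_st = 0.136106
V_srs = s²/n = 172.4/311 = 0.554341
deff = V_st / V_srs = 0.136106/0.554341 = 0.2455

deff ≈ 0.246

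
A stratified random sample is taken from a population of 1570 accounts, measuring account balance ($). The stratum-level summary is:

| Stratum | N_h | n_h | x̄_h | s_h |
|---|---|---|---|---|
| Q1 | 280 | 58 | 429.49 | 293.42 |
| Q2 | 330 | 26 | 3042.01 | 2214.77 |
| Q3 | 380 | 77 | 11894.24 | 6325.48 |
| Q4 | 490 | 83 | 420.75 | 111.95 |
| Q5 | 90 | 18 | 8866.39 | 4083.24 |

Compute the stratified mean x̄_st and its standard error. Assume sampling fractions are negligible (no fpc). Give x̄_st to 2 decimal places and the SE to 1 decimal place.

x̄_st ≈ 4234.44, SE ≈ 204.7

x̄_st = Σ W_h x̄_h = (280·429.49 + 330·3042.01 + 380·11894.24 + 490·420.75 + 90·8866.39)/1570 = 4234.44223
V̂(x̄_st) = Σ W_h² s_h²/n_h, with W_h = N_h/N and N = 1570:
  stratum Q1: (280/1570)²·293.42²/58 = 47.2137
  stratum Q2: (330/1570)²·2214.77²/26 = 8335.13
  stratum Q3: (380/1570)²·6325.48²/77 = 30441.4
  stratum Q4: (490/1570)²·111.95²/83 = 14.7083
  stratum Q5: (90/1570)²·4083.24²/18 = 3043.85
V̂(x̄_st) = 41882.3
SE(x̄_st) = √41882.3 = 204.652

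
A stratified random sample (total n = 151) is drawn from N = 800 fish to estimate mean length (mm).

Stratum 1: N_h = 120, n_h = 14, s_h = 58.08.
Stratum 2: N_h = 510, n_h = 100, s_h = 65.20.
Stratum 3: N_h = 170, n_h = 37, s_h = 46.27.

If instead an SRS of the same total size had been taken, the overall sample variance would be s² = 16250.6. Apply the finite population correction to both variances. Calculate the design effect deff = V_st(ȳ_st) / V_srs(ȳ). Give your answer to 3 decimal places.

deff ≈ 0.237

V̂(ȳ_st) = Σ W_h² (1 − n_h/N_h) s_h²/n_h, with W_h = N_h/N and N = 800:
  stratum 1: (120/800)²·(1 − 14/120)·58.08²/14 = 4.78886
  stratum 2: (510/800)²·(1 − 100/510)·65.20²/100 = 13.8889
  stratum 3: (170/800)²·(1 − 37/170)·46.27²/37 = 2.04417
V_st = 20.722
V_srs = (1 − 151/800)·16250.6/151 = 87.3066
deff = V_st / V_srs = 20.722/87.3066 = 0.2373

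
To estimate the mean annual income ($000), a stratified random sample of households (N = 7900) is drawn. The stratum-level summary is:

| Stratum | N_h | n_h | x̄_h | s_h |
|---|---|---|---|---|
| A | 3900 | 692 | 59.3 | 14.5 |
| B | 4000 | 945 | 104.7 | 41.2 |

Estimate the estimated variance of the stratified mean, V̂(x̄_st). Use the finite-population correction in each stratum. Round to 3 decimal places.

V̂(x̄_st) ≈ 0.413

V̂(x̄_st) = Σ W_h² (1 − n_h/N_h) s_h²/n_h, with W_h = N_h/N and N = 7900:
  stratum A: (3900/7900)²·(1 − 692/3900)·14.5²/692 = 0.060908
  stratum B: (4000/7900)²·(1 − 945/4000)·41.2²/945 = 0.351706
V̂(x̄_st) = 0.412614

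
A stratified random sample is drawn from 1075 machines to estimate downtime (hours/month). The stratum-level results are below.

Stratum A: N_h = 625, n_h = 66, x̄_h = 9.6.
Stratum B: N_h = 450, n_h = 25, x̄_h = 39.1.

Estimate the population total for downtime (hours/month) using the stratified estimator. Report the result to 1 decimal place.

τ̂_st = Σ N_h x̄_h = 625·9.6 + 450·39.1 = 23595.0

τ̂_st ≈ 23595.0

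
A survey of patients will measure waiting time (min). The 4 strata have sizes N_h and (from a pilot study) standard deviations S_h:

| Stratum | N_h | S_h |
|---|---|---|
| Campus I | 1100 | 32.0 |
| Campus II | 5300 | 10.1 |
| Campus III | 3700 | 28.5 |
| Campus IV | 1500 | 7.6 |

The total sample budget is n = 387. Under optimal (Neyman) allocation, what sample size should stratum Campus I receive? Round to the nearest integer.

Neyman allocation: n_h = n · N_h S_h / Σ N_i S_i, with n = 387.
  stratum Campus I: N_h·S_h = 1100·32.0 = 35200.00
  stratum Campus II: N_h·S_h = 5300·10.1 = 53530.00
  stratum Campus III: N_h·S_h = 3700·28.5 = 105450.00
  stratum Campus IV: N_h·S_h = 1500·7.6 = 11400.00
Σ N_h S_h = 205580.00
n for stratum Campus I = 387·35200.00/205580.00 = 66.263 → 66

66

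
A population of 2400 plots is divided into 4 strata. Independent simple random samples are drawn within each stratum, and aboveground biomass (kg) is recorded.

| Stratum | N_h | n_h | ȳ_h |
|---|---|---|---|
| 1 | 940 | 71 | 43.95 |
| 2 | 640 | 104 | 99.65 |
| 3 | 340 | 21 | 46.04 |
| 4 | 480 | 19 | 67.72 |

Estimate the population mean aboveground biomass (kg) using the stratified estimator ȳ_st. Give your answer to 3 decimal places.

N = Σ N_h = 2400. Stratum weights W_h = N_h/N.
ȳ_st = (940·43.95 + 640·99.65 + 340·46.04 + 480·67.72) / 2400 = 63.85342

ȳ_st ≈ 63.853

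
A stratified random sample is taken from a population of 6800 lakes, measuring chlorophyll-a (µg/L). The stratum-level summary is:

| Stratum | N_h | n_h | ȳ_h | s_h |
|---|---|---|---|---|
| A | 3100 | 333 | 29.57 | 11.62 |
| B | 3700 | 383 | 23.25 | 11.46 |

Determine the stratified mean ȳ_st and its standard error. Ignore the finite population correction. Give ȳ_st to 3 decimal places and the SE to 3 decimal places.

ȳ_st = Σ W_h ȳ_h = (3100·29.57 + 3700·23.25)/6800 = 26.13118
V̂(ȳ_st) = Σ W_h² s_h²/n_h, with W_h = N_h/N and N = 6800:
  stratum A: (3100/6800)²·11.62²/333 = 0.0842701
  stratum B: (3700/6800)²·11.46²/383 = 0.101521
V̂(ȳ_st) = 0.185791
SE(ȳ_st) = √0.185791 = 0.431035

ȳ_st ≈ 26.131, SE ≈ 0.431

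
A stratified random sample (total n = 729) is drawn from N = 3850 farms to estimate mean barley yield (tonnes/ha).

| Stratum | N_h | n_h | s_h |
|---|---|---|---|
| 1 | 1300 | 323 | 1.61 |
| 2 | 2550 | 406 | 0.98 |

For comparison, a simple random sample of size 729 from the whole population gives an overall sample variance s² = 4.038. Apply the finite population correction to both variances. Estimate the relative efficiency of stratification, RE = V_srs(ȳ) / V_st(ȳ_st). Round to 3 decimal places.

RE ≈ 2.878

V̂(ȳ_st) = Σ W_h² (1 − n_h/N_h) s_h²/n_h, with W_h = N_h/N and N = 3850:
  stratum 1: (1300/3850)²·(1 − 323/1300)·1.61²/323 = 0.000687647
  stratum 2: (2550/3850)²·(1 − 406/2550)·0.98²/406 = 0.000872508
V_st = 0.00156016
V_srs = (1 − 729/3850)·4.038/729 = 0.00449026
Relative efficiency = V_srs / V_st = 0.00449026/0.00156016 = 2.8781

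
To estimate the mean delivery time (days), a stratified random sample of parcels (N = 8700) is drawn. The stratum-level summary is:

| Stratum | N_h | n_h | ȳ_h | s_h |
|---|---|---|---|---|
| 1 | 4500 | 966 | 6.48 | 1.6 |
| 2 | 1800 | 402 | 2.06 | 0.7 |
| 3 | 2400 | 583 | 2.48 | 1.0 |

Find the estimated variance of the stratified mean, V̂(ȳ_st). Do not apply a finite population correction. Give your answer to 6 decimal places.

V̂(ȳ_st) = Σ W_h² s_h²/n_h, with W_h = N_h/N and N = 8700:
  stratum 1: (4500/8700)²·1.6²/966 = 0.000709005
  stratum 2: (1800/8700)²·0.7²/402 = 5.21767e-05
  stratum 3: (2400/8700)²·1.0²/583 = 0.000130532
V̂(ȳ_st) = 0.000891713

V̂(ȳ_st) ≈ 0.000892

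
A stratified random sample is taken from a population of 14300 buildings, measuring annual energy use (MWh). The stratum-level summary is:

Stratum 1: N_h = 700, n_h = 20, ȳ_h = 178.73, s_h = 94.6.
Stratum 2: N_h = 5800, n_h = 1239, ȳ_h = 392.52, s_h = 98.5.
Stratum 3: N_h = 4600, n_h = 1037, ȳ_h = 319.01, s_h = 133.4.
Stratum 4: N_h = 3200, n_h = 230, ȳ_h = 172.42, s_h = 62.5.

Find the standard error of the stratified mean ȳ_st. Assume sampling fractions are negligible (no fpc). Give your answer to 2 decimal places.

SE(ȳ_st) ≈ 2.23

V̂(ȳ_st) = Σ W_h² s_h²/n_h, with W_h = N_h/N and N = 14300:
  stratum 1: (700/14300)²·94.6²/20 = 1.0722
  stratum 2: (5800/14300)²·98.5²/1239 = 1.28821
  stratum 3: (4600/14300)²·133.4²/1037 = 1.77573
  stratum 4: (3200/14300)²·62.5²/230 = 0.850472
V̂(ȳ_st) = 4.98661
SE(ȳ_st) = √4.98661 = 2.23307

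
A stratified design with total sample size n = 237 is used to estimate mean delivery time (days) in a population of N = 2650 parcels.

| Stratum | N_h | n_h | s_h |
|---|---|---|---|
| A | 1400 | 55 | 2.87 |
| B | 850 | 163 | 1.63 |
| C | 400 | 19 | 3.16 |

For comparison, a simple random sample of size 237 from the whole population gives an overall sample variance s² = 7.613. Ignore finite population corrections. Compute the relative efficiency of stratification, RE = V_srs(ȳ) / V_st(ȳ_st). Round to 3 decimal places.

RE ≈ 0.579

V̂(ȳ_st) = Σ W_h² s_h²/n_h, with W_h = N_h/N and N = 2650:
  stratum A: (1400/2650)²·2.87²/55 = 0.041799
  stratum B: (850/2650)²·1.63²/163 = 0.001677
  stratum C: (400/2650)²·3.16²/19 = 0.0119743
V_st = 0.0554502
V_srs = s²/n = 7.613/237 = 0.0321224
Relative efficiency = V_srs / V_st = 0.0321224/0.0554502 = 0.5793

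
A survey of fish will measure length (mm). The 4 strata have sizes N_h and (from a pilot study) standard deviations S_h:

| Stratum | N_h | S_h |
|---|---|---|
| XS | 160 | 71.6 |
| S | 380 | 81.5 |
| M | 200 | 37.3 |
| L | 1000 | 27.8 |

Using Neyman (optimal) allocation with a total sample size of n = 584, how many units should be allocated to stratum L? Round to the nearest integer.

Neyman allocation: n_h = n · N_h S_h / Σ N_i S_i, with n = 584.
  stratum XS: N_h·S_h = 160·71.6 = 11456.00
  stratum S: N_h·S_h = 380·81.5 = 30970.00
  stratum M: N_h·S_h = 200·37.3 = 7460.00
  stratum L: N_h·S_h = 1000·27.8 = 27800.00
Σ N_h S_h = 77686.00
n for stratum L = 584·27800.00/77686.00 = 208.985 → 209

209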